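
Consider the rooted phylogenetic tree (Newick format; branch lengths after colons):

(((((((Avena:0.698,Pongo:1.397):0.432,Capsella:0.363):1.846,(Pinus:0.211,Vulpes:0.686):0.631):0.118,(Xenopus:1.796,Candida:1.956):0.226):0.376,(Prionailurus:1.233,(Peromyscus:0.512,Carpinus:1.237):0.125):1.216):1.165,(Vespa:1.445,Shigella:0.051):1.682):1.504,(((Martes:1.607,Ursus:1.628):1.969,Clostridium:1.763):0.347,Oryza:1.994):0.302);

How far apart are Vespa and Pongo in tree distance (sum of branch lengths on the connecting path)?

8.461

The path runs Vespa → … → MRCA → … → Pongo; the MRCA is the node subtending ((((((Avena,Pongo),Capsella),(Pinus,Vulpes)),(Xenopus,Candida)),(Prionailurus,(Peromyscus,Carpinus))),(Vespa,Shigella)).
Branch lengths along that path: 1.445 + 1.682 + 1.165 + 0.376 + 0.118 + 1.846 + 0.432 + 1.397 = 8.461.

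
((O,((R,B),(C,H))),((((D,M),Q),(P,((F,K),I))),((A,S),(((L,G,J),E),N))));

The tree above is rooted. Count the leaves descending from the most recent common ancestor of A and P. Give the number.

14

The MRCA of A and P is the node subtending ((((D,M),Q),(P,((F,K),I))),((A,S),(((L,G,J),E),N))).
That clade contains 14 terminal taxa: A, D, E, F, G, I, J, K, L, M, N, P, Q, S.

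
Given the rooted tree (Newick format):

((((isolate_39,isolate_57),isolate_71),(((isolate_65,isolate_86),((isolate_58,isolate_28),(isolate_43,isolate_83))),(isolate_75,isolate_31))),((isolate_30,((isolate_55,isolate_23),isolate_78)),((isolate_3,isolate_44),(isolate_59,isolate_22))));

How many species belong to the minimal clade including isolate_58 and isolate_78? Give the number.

The MRCA of isolate_58 and isolate_78 is the root, so the clade is the entire tree.
That clade contains 19 terminal taxa: isolate_22, isolate_23, isolate_28, isolate_3, isolate_30, isolate_31, isolate_39, isolate_43, isolate_44, isolate_55, isolate_57, isolate_58, isolate_59, isolate_65, isolate_71, isolate_75, isolate_78, isolate_83, isolate_86.

19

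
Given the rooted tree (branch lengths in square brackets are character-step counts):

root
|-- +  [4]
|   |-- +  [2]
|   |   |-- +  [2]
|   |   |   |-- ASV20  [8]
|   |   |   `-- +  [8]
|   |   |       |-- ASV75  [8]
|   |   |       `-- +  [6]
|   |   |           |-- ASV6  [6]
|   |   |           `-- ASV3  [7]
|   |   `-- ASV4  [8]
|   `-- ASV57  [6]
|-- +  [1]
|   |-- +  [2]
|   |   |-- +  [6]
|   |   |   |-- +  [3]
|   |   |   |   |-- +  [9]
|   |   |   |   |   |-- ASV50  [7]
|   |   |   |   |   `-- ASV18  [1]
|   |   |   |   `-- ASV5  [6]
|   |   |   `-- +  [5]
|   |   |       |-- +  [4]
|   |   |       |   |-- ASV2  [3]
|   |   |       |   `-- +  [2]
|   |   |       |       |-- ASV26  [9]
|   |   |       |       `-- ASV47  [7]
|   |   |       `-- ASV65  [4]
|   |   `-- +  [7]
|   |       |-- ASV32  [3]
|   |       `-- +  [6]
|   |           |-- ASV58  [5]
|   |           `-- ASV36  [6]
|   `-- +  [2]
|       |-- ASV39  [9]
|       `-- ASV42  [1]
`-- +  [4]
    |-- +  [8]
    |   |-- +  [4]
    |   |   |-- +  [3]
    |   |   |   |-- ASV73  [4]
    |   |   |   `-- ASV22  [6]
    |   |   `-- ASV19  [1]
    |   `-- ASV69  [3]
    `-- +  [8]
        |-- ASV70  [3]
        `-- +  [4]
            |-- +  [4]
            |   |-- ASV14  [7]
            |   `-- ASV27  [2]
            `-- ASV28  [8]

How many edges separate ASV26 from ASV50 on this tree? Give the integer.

7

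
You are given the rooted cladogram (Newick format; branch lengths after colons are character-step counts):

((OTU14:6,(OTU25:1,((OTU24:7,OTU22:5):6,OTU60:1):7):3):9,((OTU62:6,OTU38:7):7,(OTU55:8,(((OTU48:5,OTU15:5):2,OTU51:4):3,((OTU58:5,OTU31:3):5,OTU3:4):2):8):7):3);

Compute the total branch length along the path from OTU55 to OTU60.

38

The path runs OTU55 → … → MRCA → … → OTU60; the MRCA is the root of the tree.
Branch lengths along that path: 8 + 7 + 3 + 9 + 3 + 7 + 1 = 38.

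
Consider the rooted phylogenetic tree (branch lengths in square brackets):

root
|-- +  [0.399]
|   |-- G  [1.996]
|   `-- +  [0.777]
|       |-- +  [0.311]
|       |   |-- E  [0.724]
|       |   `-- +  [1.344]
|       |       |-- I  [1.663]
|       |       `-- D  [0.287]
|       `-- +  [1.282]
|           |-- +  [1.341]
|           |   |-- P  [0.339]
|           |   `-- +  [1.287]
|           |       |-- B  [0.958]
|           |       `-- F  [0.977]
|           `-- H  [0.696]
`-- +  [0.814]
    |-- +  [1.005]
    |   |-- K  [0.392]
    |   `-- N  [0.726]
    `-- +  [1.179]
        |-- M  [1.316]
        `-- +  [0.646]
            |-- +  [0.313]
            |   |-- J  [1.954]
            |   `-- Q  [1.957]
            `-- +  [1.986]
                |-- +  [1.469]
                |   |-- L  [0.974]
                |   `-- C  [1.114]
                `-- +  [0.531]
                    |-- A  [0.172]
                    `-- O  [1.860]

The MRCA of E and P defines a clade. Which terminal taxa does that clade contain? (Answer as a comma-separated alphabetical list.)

B, D, E, F, H, I, P

Tracing E: it sits inside (E,(I,D)).
Tracing P: it sits inside (P,(B,F)).
The smallest clade enclosing both is ((E,(I,D)),((P,(B,F)),H)); the answer is its 7 terminal taxa in alphabetical order.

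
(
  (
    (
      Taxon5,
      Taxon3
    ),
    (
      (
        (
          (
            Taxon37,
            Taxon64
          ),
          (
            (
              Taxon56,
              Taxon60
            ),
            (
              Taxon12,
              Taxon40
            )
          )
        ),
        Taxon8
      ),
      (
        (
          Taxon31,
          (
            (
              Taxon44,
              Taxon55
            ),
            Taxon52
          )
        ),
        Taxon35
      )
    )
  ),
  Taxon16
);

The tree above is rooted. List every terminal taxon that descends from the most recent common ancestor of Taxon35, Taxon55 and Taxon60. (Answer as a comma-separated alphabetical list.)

Tracing Taxon35: it sits inside ((Taxon31,((Taxon44,Taxon55),Taxon52)),Taxon35).
Tracing Taxon55: it sits inside (Taxon44,Taxon55).
Tracing Taxon60: it sits inside (Taxon56,Taxon60).
The smallest clade enclosing all 3 is ((((Taxon37,Taxon64),((Taxon56,Taxon60),(Taxon12,Taxon40))),Taxon8),((Taxon31,((Taxon44,Taxon55),Taxon52)),Taxon35)); the answer is its 12 terminal taxa in alphabetical order.

Taxon12, Taxon31, Taxon35, Taxon37, Taxon40, Taxon44, Taxon52, Taxon55, Taxon56, Taxon60, Taxon64, Taxon8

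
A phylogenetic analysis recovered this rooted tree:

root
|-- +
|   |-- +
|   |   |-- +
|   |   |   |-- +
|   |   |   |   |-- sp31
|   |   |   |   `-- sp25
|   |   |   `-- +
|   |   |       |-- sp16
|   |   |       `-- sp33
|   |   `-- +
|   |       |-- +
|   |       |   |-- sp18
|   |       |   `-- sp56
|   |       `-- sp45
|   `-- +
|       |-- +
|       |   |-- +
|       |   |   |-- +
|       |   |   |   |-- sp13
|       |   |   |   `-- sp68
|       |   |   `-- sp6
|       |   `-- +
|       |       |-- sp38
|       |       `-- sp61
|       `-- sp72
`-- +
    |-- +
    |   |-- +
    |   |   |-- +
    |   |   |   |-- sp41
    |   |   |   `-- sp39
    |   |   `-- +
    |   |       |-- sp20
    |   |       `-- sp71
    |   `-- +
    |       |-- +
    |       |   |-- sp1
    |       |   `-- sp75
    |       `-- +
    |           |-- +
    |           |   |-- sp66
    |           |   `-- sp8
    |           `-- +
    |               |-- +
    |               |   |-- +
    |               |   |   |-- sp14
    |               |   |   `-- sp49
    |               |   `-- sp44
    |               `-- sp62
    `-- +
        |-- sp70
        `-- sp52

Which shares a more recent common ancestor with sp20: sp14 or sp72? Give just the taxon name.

sp14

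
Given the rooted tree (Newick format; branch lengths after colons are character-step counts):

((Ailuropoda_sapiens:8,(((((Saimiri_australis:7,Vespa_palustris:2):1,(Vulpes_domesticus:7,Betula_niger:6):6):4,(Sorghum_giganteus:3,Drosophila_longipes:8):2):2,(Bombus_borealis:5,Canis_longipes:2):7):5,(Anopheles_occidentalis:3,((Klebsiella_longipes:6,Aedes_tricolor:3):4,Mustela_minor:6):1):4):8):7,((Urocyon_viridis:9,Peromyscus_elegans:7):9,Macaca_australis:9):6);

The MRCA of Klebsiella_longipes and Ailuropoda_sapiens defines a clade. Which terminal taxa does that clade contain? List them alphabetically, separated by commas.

Aedes_tricolor, Ailuropoda_sapiens, Anopheles_occidentalis, Betula_niger, Bombus_borealis, Canis_longipes, Drosophila_longipes, Klebsiella_longipes, Mustela_minor, Saimiri_australis, Sorghum_giganteus, Vespa_palustris, Vulpes_domesticus

Tracing Klebsiella_longipes: it sits inside (Klebsiella_longipes,Aedes_tricolor).
Tracing Ailuropoda_sapiens: it sits inside (Ailuropoda_sapiens,(((((Saimiri_australis,Vespa_palustris),(Vulpes_domesticus,Betula_niger)),(Sorghum_giganteus,Drosophila_longipes)),(Bombus_borealis,Canis_longipes)),(Anopheles_occidentalis,((Klebsiella_longipes,Aedes_tricolor),Mustela_minor)))).
The smallest clade enclosing both is (Ailuropoda_sapiens,(((((Saimiri_australis,Vespa_palustris),(Vulpes_domesticus,Betula_niger)),(Sorghum_giganteus,Drosophila_longipes)),(Bombus_borealis,Canis_longipes)),(Anopheles_occidentalis,((Klebsiella_longipes,Aedes_tricolor),Mustela_minor)))); the answer is its 13 terminal taxa in alphabetical order.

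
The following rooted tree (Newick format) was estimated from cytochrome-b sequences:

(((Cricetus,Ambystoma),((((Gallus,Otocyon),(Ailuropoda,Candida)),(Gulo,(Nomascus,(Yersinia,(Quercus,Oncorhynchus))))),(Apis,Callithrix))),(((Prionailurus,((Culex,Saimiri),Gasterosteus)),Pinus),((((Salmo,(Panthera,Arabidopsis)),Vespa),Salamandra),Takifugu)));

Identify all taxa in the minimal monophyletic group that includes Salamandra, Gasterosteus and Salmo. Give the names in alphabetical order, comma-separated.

Tracing Salamandra: it sits inside (((Salmo,(Panthera,Arabidopsis)),Vespa),Salamandra).
Tracing Gasterosteus: it sits inside ((Culex,Saimiri),Gasterosteus).
Tracing Salmo: it sits inside (Salmo,(Panthera,Arabidopsis)).
The smallest clade enclosing all 3 is (((Prionailurus,((Culex,Saimiri),Gasterosteus)),Pinus),((((Salmo,(Panthera,Arabidopsis)),Vespa),Salamandra),Takifugu)); the answer is its 11 terminal taxa in alphabetical order.

Arabidopsis, Culex, Gasterosteus, Panthera, Pinus, Prionailurus, Saimiri, Salamandra, Salmo, Takifugu, Vespa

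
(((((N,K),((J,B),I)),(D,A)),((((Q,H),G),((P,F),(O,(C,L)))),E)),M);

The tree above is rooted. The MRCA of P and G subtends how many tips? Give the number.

8

The MRCA of P and G is the node subtending (((Q,H),G),((P,F),(O,(C,L)))).
That clade contains 8 terminal taxa: C, F, G, H, L, O, P, Q.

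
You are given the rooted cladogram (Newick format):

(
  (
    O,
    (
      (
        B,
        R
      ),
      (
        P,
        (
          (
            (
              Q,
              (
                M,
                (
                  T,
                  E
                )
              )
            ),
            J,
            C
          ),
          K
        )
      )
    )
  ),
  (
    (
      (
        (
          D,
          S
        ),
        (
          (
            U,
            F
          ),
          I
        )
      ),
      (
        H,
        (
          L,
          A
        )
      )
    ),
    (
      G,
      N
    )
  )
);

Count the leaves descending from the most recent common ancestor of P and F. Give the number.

The MRCA of P and F is the root, so the clade is the entire tree.
That clade contains 21 terminal taxa: A, B, C, D, E, F, G, H, I, J, K, L, M, N, O, P, Q, R, S, T, U.

21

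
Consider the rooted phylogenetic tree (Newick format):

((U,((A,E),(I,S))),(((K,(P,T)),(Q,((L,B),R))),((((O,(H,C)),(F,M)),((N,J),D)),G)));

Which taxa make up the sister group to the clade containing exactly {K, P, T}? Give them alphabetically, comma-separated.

B, L, Q, R

The clade containing exactly {K, P, T} attaches to the tree at the node subtending ((K,(P,T)),(Q,((L,B),R))).
The other lineage descending from that same node — the sister group — is (Q,((L,B),R)); its 4 tips in alphabetical order are the answer.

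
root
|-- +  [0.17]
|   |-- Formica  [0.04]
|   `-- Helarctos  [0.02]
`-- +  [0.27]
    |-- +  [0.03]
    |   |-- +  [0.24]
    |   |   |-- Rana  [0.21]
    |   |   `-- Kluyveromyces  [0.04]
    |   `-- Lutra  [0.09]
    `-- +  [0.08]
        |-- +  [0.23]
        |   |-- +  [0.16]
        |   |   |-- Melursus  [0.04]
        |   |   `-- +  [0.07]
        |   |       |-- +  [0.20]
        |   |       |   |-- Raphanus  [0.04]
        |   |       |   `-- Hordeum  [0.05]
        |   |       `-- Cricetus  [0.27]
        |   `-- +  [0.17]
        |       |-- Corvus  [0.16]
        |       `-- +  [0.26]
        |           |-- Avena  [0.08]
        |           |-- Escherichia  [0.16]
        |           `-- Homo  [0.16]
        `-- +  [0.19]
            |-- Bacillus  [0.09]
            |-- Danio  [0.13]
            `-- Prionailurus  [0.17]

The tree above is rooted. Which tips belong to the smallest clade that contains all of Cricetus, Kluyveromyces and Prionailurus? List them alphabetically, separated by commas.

Tracing Cricetus: it sits inside ((Raphanus,Hordeum),Cricetus).
Tracing Kluyveromyces: it sits inside (Rana,Kluyveromyces).
Tracing Prionailurus: it sits inside (Bacillus,Danio,Prionailurus).
The smallest clade enclosing all 3 is (((Rana,Kluyveromyces),Lutra),(((Melursus,((Raphanus,Hordeum),Cricetus)),(Corvus,(Avena,Escherichia,Homo))),(Bacillus,Danio,Prionailurus))); the answer is its 14 terminal taxa in alphabetical order.

Avena, Bacillus, Corvus, Cricetus, Danio, Escherichia, Homo, Hordeum, Kluyveromyces, Lutra, Melursus, Prionailurus, Rana, Raphanus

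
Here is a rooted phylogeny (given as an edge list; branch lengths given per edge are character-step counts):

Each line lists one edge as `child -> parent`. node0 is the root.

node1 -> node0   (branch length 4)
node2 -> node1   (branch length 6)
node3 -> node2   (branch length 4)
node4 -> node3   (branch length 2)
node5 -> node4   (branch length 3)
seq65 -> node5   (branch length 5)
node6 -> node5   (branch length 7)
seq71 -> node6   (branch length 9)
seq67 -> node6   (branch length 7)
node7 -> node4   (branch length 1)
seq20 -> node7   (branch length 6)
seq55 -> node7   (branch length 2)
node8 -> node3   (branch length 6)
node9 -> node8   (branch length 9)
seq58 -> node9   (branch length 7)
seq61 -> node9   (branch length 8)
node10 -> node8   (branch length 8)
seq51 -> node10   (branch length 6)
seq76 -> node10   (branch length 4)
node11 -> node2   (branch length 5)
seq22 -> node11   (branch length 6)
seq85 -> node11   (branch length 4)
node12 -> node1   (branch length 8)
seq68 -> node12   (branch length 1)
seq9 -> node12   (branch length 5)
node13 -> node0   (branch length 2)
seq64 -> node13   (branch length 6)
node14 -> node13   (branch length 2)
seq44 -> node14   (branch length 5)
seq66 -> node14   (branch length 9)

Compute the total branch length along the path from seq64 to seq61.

45

The path runs seq64 → … → MRCA → … → seq61; the MRCA is the root of the tree.
Branch lengths along that path: 6 + 2 + 4 + 6 + 4 + 6 + 9 + 8 = 45.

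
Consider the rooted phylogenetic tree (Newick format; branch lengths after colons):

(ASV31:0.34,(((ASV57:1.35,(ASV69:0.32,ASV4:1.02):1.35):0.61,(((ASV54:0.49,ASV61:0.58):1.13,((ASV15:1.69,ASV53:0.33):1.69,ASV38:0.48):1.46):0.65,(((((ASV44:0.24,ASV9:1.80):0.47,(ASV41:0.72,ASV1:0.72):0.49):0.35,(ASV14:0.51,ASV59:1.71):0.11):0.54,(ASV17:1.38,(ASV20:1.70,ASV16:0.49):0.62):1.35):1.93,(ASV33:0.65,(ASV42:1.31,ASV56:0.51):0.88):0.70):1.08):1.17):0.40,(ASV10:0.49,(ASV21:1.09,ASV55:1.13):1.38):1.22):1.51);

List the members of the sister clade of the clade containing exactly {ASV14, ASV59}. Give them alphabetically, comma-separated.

ASV1, ASV41, ASV44, ASV9

The clade containing exactly {ASV14, ASV59} attaches to the tree at the node subtending (((ASV44,ASV9),(ASV41,ASV1)),(ASV14,ASV59)).
The other lineage descending from that same node — the sister group — is ((ASV44,ASV9),(ASV41,ASV1)); its 4 tips in alphabetical order are the answer.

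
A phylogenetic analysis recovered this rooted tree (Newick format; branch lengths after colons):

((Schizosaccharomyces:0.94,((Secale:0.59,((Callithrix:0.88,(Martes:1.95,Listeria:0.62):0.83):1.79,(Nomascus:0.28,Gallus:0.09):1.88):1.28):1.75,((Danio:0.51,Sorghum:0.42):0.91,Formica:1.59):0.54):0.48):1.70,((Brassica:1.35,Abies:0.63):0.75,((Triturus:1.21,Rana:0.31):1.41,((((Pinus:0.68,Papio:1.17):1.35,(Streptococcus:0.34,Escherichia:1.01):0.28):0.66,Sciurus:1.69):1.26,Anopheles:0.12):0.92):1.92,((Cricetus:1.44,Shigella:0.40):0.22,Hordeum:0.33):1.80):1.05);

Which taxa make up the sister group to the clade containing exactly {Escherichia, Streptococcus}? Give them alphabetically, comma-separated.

Papio, Pinus

The clade containing exactly {Escherichia, Streptococcus} attaches to the tree at the node subtending ((Pinus,Papio),(Streptococcus,Escherichia)).
The other lineage descending from that same node — the sister group — is (Pinus,Papio); its 2 tips in alphabetical order are the answer.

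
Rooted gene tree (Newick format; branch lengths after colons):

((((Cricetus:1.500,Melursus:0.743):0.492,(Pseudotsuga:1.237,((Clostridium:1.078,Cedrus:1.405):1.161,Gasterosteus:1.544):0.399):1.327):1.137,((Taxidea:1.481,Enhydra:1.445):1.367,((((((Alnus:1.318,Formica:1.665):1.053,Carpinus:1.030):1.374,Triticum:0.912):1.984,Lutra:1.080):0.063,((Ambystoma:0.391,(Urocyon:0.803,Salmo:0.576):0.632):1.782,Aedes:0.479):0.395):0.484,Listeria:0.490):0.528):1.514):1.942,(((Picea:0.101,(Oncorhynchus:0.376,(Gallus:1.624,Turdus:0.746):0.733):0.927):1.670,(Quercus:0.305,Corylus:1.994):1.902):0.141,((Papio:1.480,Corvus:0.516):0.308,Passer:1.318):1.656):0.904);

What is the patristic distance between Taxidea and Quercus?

The path runs Taxidea → … → MRCA → … → Quercus; the MRCA is the root of the tree.
Branch lengths along that path: 1.481 + 1.367 + 1.514 + 1.942 + 0.904 + 0.141 + 1.902 + 0.305 = 9.556.

9.556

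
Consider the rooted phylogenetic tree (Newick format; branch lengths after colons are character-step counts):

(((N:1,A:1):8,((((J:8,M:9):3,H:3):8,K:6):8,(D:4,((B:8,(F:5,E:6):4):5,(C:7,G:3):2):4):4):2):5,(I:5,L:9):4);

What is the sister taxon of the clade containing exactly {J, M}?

H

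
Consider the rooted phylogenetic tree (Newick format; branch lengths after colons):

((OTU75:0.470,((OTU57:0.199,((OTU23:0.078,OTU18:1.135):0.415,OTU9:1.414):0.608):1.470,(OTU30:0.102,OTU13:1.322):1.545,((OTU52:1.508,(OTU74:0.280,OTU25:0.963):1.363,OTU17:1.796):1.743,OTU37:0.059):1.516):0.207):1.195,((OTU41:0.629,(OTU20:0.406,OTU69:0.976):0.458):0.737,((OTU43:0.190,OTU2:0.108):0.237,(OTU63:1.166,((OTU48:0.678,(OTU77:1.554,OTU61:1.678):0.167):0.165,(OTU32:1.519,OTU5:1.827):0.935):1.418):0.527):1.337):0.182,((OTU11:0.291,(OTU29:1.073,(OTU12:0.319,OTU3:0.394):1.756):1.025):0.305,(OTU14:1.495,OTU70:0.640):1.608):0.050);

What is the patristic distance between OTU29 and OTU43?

The path runs OTU29 → … → MRCA → … → OTU43; the MRCA is the root of the tree.
Branch lengths along that path: 1.073 + 1.025 + 0.305 + 0.050 + 0.182 + 1.337 + 0.237 + 0.190 = 4.399.

4.399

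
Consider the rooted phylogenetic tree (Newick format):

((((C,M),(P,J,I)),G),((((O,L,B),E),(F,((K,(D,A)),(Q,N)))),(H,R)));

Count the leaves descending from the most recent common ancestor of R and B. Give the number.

12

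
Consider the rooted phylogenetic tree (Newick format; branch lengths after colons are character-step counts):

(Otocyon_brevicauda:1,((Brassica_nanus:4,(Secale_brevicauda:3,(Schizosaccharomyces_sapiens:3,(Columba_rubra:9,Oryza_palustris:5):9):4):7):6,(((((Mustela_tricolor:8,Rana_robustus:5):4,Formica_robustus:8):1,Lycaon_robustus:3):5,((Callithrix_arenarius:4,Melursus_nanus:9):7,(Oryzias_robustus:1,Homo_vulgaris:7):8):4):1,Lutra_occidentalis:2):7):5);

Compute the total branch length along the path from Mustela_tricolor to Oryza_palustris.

The path runs Mustela_tricolor → … → MRCA → … → Oryza_palustris; the MRCA is the node subtending ((Brassica_nanus,(Secale_brevicauda,(Schizosaccharomyces_sapiens,(Columba_rubra,Oryza_palustris)))),(((((Mustela_tricolor,Rana_robustus),Formica_robustus),Lycaon_robustus),((Callithrix_arenarius,Melursus_nanus),(Oryzias_robustus,Homo_vulgaris))),Lutra_occidentalis)).
Branch lengths along that path: 8 + 4 + 1 + 5 + 1 + 7 + 6 + 7 + 4 + 9 + 5 = 57.

57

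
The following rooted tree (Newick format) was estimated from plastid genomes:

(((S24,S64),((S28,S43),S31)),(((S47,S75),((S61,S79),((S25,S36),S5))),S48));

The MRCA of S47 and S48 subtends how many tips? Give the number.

The MRCA of S47 and S48 is the node subtending (((S47,S75),((S61,S79),((S25,S36),S5))),S48).
That clade contains 8 terminal taxa: S25, S36, S47, S48, S5, S61, S75, S79.

8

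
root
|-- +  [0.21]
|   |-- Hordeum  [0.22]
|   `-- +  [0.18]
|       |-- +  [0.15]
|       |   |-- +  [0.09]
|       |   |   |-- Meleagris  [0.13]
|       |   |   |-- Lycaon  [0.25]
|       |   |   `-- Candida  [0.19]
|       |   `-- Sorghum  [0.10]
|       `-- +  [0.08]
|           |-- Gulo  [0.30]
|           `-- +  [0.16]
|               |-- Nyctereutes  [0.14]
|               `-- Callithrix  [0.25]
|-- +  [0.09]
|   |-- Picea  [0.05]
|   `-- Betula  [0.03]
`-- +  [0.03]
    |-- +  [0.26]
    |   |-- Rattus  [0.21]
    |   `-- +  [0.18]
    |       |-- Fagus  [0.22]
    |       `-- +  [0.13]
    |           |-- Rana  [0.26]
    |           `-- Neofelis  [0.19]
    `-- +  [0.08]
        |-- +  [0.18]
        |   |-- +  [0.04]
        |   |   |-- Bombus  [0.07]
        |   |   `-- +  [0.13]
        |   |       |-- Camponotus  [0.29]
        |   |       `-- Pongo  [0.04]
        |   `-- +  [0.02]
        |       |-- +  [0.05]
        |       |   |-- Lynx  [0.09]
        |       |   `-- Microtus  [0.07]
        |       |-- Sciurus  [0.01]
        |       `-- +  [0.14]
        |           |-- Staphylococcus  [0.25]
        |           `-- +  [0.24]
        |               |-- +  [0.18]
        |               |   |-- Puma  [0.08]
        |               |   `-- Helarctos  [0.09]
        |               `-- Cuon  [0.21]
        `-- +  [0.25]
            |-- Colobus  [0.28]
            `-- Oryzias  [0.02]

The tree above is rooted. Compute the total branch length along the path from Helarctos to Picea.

The path runs Helarctos → … → MRCA → … → Picea; the MRCA is the root of the tree.
Branch lengths along that path: 0.09 + 0.18 + 0.24 + 0.14 + 0.02 + 0.18 + 0.08 + 0.03 + 0.09 + 0.05 = 1.10.

1.10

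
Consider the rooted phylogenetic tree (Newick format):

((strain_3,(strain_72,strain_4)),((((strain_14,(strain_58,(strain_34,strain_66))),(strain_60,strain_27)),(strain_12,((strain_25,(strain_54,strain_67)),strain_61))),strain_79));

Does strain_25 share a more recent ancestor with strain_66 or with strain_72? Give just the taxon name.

The MRCA of strain_25 and strain_66 subtends (((strain_14,(strain_58,(strain_34,strain_66))),(strain_60,strain_27)),(strain_12,((strain_25,(strain_54,strain_67)),strain_61))) (11 taxa).
The MRCA of strain_25 and strain_72 is the root, subtending the entire tree (15 taxa).
The first is nested inside the second, so strain_25 shares a more recent common ancestor with strain_66.

strain_66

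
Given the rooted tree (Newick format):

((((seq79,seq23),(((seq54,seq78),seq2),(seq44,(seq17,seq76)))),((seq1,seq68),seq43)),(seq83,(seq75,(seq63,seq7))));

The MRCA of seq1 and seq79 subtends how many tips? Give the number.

The MRCA of seq1 and seq79 is the node subtending (((seq79,seq23),(((seq54,seq78),seq2),(seq44,(seq17,seq76)))),((seq1,seq68),seq43)).
That clade contains 11 terminal taxa: seq1, seq17, seq2, seq23, seq43, seq44, seq54, seq68, seq76, seq78, seq79.

11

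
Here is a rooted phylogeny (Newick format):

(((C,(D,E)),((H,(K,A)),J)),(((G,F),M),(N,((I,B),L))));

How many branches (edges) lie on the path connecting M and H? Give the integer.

The MRCA of M and H is the root of the tree.
From M up to that node: 3 branches. From H up to the same node: 4 branches. Total: 3 + 4 = 7.

7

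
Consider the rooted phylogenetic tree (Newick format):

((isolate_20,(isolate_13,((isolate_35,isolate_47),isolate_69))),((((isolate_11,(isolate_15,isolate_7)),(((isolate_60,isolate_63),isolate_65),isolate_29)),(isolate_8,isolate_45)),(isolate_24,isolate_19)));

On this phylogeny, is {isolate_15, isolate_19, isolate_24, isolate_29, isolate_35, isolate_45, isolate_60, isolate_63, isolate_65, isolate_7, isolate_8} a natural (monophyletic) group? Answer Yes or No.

No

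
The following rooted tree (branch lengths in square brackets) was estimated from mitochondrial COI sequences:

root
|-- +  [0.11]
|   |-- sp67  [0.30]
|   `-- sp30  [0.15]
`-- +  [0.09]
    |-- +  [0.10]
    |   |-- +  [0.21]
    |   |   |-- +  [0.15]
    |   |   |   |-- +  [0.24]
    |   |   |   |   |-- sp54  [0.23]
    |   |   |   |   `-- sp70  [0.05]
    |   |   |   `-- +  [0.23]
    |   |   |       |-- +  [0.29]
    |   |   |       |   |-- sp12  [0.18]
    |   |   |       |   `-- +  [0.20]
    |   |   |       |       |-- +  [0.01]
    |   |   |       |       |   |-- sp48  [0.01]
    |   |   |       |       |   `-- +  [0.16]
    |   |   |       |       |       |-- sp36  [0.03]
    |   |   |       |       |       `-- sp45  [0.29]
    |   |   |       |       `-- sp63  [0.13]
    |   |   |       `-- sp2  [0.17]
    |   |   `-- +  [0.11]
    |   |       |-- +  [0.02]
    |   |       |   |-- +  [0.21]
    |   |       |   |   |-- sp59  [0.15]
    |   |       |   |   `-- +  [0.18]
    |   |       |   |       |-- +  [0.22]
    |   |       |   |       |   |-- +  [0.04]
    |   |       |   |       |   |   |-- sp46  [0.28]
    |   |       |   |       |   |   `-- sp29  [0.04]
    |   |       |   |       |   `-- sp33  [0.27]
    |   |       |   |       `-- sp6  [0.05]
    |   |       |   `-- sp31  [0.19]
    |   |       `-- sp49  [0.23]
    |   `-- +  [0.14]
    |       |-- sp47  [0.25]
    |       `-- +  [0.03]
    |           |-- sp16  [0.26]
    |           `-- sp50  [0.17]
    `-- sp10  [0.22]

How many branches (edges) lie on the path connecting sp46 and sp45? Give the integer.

The MRCA of sp46 and sp45 is the node subtending (((sp54,sp70),((sp12,((sp48,(sp36,sp45)),sp63)),sp2)),(((sp59,(((sp46,sp29),sp33),sp6)),sp31),sp49)).
From sp46 up to that node: 7 branches. From sp45 up to the same node: 7 branches. Total: 7 + 7 = 14.

14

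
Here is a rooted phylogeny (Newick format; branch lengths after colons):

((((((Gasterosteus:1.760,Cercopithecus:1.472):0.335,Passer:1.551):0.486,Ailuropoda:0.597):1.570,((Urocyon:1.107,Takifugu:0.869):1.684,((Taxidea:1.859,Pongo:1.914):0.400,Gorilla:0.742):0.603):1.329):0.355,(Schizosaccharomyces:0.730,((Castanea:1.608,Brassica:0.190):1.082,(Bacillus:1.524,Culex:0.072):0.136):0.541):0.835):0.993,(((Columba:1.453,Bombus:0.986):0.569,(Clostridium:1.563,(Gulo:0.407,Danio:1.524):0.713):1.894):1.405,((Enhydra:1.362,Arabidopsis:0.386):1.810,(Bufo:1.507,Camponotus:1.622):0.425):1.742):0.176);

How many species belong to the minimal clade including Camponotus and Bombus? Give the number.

9

The MRCA of Camponotus and Bombus is the node subtending (((Columba,Bombus),(Clostridium,(Gulo,Danio))),((Enhydra,Arabidopsis),(Bufo,Camponotus))).
That clade contains 9 terminal taxa: Arabidopsis, Bombus, Bufo, Camponotus, Clostridium, Columba, Danio, Enhydra, Gulo.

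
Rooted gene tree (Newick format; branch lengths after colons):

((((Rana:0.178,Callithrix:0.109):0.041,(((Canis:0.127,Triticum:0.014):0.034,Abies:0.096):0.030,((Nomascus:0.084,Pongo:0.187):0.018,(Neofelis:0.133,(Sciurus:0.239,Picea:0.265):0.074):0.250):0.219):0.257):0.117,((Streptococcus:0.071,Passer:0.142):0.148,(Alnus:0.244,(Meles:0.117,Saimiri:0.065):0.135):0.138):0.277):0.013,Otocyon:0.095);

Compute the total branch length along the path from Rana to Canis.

0.667

The path runs Rana → … → MRCA → … → Canis; the MRCA is the node subtending ((Rana,Callithrix),(((Canis,Triticum),Abies),((Nomascus,Pongo),(Neofelis,(Sciurus,Picea))))).
Branch lengths along that path: 0.178 + 0.041 + 0.257 + 0.030 + 0.034 + 0.127 = 0.667.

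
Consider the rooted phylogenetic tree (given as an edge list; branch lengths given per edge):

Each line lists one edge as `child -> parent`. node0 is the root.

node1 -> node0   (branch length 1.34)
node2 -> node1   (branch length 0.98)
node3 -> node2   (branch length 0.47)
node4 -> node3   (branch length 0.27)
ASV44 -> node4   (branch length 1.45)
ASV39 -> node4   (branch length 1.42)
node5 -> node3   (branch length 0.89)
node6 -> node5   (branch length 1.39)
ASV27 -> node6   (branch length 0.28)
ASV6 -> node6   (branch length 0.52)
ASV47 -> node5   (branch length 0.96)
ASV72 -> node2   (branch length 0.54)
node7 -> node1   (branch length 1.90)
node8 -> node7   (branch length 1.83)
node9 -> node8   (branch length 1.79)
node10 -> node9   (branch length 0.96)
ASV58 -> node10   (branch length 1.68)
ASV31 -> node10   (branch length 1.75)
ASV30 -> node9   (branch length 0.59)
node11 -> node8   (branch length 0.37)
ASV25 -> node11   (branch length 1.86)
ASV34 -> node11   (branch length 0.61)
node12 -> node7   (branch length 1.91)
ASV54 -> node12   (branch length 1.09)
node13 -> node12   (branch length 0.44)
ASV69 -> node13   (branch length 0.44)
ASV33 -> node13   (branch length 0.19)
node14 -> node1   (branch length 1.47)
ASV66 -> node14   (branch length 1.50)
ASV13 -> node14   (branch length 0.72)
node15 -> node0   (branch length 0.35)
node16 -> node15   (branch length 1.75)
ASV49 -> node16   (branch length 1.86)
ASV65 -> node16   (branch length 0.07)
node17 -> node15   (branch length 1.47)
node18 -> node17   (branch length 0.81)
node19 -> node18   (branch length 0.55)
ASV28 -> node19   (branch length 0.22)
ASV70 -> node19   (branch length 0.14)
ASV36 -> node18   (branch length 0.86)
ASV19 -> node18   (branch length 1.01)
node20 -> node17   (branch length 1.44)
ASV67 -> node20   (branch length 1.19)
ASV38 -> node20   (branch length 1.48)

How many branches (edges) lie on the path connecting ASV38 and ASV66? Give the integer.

The MRCA of ASV38 and ASV66 is the root of the tree.
From ASV38 up to that node: 4 branches. From ASV66 up to the same node: 3 branches. Total: 4 + 3 = 7.

7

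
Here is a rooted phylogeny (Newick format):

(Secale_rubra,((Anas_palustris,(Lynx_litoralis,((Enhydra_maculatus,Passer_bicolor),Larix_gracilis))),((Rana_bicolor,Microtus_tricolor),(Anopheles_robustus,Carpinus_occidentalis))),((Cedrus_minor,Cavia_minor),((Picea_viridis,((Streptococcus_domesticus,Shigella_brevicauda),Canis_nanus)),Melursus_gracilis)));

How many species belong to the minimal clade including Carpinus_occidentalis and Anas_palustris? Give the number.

9

The MRCA of Carpinus_occidentalis and Anas_palustris is the node subtending ((Anas_palustris,(Lynx_litoralis,((Enhydra_maculatus,Passer_bicolor),Larix_gracilis))),((Rana_bicolor,Microtus_tricolor),(Anopheles_robustus,Carpinus_occidentalis))).
That clade contains 9 terminal taxa: Anas_palustris, Anopheles_robustus, Carpinus_occidentalis, Enhydra_maculatus, Larix_gracilis, Lynx_litoralis, Microtus_tricolor, Passer_bicolor, Rana_bicolor.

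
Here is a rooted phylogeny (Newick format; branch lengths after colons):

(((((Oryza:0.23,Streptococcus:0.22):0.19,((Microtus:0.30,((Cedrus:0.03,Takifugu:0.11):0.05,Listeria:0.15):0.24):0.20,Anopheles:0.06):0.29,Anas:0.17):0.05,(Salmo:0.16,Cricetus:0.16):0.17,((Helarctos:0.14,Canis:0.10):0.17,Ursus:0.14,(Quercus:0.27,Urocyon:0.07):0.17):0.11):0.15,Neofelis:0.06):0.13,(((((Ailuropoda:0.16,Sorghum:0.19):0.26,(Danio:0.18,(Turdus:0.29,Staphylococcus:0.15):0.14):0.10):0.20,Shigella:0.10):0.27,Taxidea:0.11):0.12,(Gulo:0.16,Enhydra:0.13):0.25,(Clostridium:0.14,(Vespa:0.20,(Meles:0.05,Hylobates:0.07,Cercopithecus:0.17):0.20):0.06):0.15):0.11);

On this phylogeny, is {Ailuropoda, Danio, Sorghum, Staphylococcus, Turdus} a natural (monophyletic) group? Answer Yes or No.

The most recent common ancestor of these taxa subtends ((Ailuropoda,Sorghum),(Danio,(Turdus,Staphylococcus))).
That clade has exactly 5 tips — every listed taxon and nothing else — so the group is monophyletic.

Yes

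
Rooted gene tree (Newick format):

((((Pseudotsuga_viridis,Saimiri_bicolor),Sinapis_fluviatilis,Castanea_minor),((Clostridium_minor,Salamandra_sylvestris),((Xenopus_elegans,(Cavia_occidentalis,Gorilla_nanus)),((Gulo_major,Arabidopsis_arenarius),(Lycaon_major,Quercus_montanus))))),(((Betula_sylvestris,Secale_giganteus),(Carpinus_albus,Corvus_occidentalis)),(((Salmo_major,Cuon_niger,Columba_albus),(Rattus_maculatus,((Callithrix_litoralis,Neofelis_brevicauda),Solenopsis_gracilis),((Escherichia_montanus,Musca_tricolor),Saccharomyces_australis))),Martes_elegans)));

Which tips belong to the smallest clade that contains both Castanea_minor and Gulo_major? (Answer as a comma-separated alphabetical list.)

Arabidopsis_arenarius, Castanea_minor, Cavia_occidentalis, Clostridium_minor, Gorilla_nanus, Gulo_major, Lycaon_major, Pseudotsuga_viridis, Quercus_montanus, Saimiri_bicolor, Salamandra_sylvestris, Sinapis_fluviatilis, Xenopus_elegans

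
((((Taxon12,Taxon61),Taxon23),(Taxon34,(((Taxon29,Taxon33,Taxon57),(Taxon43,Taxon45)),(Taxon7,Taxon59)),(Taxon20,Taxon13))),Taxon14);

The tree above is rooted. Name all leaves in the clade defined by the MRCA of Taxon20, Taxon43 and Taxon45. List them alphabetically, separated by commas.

Taxon13, Taxon20, Taxon29, Taxon33, Taxon34, Taxon43, Taxon45, Taxon57, Taxon59, Taxon7

Tracing Taxon20: it sits inside (Taxon20,Taxon13).
Tracing Taxon43: it sits inside (Taxon43,Taxon45).
Tracing Taxon45: it sits inside (Taxon43,Taxon45).
The smallest clade enclosing all 3 is (Taxon34,(((Taxon29,Taxon33,Taxon57),(Taxon43,Taxon45)),(Taxon7,Taxon59)),(Taxon20,Taxon13)); the answer is its 10 terminal taxa in alphabetical order.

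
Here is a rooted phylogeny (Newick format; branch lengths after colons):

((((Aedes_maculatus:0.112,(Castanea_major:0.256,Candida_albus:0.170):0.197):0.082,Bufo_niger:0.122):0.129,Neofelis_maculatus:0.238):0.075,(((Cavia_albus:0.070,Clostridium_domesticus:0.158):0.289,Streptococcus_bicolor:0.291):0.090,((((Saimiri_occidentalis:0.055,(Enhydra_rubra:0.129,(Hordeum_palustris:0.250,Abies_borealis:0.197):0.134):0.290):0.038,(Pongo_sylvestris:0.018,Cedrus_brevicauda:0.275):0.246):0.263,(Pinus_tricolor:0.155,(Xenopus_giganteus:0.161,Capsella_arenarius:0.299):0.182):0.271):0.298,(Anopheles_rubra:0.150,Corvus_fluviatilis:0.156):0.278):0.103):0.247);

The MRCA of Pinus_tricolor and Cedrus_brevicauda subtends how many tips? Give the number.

The MRCA of Pinus_tricolor and Cedrus_brevicauda is the node subtending (((Saimiri_occidentalis,(Enhydra_rubra,(Hordeum_palustris,Abies_borealis))),(Pongo_sylvestris,Cedrus_brevicauda)),(Pinus_tricolor,(Xenopus_giganteus,Capsella_arenarius))).
That clade contains 9 terminal taxa: Abies_borealis, Capsella_arenarius, Cedrus_brevicauda, Enhydra_rubra, Hordeum_palustris, Pinus_tricolor, Pongo_sylvestris, Saimiri_occidentalis, Xenopus_giganteus.

9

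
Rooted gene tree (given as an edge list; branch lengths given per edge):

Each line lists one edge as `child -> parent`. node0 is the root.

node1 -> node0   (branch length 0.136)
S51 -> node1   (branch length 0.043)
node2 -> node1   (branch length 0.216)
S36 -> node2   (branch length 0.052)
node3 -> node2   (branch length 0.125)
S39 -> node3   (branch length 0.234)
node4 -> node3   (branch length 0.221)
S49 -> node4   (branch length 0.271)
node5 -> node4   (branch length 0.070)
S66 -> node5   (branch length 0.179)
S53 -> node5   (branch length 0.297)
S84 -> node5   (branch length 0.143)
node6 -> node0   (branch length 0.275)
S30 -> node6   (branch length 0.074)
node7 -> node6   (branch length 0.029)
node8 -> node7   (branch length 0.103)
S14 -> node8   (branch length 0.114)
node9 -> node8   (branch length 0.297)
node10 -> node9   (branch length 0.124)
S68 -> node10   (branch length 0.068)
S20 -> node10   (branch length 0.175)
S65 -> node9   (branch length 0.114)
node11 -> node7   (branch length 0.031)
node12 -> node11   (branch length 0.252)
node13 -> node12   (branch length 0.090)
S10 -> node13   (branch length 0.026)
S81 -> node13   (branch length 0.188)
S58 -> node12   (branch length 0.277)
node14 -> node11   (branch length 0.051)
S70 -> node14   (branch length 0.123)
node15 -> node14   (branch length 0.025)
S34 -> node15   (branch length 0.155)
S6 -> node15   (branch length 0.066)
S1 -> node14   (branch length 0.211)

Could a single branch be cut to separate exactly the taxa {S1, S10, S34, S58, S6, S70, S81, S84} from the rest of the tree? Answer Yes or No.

The MRCA of the listed taxa is the root, so the smallest clade containing them is the whole tree.
That clade also contains S14, S20, S30, S36, S39, S49, S51, S53, S65, S66, S68, which are not in the proposed group, so the group is not monophyletic.

No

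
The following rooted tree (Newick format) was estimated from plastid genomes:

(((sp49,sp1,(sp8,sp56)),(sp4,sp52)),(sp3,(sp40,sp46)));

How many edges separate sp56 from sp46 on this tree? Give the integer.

The MRCA of sp56 and sp46 is the root of the tree.
From sp56 up to that node: 4 branches. From sp46 up to the same node: 3 branches. Total: 4 + 3 = 7.

7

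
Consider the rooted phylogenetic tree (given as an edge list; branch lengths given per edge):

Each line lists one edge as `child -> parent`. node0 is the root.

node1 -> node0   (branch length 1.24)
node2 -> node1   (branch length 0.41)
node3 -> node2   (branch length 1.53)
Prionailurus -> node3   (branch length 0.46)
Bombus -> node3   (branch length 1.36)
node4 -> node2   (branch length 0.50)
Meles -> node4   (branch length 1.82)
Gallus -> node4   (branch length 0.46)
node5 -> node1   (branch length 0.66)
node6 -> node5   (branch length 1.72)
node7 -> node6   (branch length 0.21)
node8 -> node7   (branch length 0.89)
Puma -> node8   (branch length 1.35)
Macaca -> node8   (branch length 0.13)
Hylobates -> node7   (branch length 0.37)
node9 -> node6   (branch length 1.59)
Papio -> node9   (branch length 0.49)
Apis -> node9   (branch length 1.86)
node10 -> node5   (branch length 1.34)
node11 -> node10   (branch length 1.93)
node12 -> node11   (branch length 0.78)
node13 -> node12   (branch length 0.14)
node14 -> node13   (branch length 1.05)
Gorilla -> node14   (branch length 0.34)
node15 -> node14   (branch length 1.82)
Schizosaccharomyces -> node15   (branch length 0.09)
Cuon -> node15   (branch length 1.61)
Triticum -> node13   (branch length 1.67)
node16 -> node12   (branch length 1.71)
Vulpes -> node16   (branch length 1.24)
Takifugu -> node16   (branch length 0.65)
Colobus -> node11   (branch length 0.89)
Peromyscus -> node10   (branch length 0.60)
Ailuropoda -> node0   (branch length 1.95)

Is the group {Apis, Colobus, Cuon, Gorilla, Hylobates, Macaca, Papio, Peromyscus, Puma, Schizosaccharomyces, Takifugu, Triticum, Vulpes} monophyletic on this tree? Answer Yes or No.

Yes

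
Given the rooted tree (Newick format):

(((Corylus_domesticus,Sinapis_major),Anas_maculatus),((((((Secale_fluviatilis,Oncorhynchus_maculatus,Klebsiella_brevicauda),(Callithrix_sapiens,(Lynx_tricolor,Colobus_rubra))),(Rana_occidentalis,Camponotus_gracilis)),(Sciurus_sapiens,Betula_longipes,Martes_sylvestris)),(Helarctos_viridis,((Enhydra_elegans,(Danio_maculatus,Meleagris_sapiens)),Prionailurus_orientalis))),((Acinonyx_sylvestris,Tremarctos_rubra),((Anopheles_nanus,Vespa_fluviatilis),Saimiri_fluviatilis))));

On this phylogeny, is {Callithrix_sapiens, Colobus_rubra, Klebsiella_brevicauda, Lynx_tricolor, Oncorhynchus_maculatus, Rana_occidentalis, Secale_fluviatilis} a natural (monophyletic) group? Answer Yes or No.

No

The MRCA of the listed taxa subtends (((Secale_fluviatilis,Oncorhynchus_maculatus,Klebsiella_brevicauda),(Callithrix_sapiens,(Lynx_tricolor,Colobus_rubra))),(Rana_occidentalis,Camponotus_gracilis)).
That clade also contains Camponotus_gracilis, which is not in the proposed group, so the group is not monophyletic.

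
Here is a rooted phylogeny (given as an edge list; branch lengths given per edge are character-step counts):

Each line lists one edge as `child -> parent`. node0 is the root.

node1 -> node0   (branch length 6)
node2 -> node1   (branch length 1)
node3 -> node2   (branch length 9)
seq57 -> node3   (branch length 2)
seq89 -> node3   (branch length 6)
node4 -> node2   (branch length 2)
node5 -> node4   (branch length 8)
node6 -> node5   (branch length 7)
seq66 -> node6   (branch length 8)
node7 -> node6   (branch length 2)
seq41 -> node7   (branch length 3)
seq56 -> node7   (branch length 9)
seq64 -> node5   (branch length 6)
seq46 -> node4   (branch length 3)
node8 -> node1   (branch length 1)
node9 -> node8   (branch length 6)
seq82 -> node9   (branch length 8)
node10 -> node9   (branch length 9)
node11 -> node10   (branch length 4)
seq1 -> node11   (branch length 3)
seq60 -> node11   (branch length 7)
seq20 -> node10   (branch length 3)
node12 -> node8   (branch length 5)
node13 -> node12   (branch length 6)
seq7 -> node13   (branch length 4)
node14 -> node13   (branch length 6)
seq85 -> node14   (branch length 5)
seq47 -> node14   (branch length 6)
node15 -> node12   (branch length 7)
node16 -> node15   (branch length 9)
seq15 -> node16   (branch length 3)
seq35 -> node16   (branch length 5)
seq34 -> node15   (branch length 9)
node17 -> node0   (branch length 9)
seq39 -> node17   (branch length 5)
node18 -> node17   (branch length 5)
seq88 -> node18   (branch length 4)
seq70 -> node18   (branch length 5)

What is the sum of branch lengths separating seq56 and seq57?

The path runs seq56 → … → MRCA → … → seq57; the MRCA is the node subtending ((seq57,seq89),(((seq66,(seq41,seq56)),seq64),seq46)).
Branch lengths along that path: 9 + 2 + 7 + 8 + 2 + 9 + 2 = 39.

39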